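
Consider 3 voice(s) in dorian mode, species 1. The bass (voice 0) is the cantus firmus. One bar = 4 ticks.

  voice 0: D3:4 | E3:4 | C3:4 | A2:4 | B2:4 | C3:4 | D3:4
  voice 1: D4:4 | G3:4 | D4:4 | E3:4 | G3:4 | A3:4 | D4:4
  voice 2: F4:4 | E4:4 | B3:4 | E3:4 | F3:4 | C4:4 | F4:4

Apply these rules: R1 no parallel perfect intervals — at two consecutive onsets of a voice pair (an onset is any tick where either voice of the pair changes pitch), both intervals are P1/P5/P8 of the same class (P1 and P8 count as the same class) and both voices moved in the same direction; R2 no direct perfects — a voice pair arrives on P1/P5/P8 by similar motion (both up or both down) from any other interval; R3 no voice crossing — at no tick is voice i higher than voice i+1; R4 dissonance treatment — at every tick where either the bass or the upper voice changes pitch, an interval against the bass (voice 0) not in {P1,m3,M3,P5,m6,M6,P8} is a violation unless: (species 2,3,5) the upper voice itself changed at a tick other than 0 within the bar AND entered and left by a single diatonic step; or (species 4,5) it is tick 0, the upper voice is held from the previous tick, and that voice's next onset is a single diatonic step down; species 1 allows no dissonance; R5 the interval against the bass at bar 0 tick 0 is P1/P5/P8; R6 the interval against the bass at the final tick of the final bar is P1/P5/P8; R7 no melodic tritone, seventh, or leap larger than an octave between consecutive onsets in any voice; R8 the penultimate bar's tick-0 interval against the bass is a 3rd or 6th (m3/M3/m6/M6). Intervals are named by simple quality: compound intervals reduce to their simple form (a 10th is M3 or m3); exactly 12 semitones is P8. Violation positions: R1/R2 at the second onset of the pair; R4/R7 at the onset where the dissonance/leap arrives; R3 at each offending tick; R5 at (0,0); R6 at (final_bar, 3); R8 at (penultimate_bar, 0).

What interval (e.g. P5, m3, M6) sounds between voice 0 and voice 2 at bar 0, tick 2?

voice 0=D3 voice 2=F4 -> m3

m3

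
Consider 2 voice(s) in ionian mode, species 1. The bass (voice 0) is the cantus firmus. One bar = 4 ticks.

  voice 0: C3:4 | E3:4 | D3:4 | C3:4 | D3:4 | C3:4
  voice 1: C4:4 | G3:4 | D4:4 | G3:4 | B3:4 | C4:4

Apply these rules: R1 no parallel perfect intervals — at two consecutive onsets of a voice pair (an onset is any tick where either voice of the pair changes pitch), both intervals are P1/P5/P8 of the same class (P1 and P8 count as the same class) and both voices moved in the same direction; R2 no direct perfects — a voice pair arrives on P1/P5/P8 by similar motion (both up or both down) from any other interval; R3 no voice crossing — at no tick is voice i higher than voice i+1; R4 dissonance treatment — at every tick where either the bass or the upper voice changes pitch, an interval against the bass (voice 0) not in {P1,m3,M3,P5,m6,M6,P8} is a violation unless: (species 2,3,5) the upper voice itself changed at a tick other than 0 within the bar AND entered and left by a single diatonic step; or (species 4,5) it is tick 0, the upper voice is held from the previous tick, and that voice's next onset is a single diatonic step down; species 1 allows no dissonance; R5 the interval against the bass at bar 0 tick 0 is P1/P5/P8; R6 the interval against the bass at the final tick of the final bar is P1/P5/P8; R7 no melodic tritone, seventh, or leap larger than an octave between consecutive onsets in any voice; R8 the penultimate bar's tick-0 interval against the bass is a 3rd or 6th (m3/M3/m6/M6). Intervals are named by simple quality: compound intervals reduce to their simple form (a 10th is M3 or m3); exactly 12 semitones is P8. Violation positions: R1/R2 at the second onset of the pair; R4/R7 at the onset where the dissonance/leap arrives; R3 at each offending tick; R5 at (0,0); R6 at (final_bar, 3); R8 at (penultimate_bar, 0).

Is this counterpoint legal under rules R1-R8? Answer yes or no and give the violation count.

No (1 violations)

bar 0: v0=C3 v1=C4 (P8)
bar 1: v0=E3 v1=G3 (m3)
bar 2: v0=D3 v1=D4 (P8)
bar 3: v0=C3 v1=G3 (P5)
bar 4: v0=D3 v1=B3 (M6)
bar 5: v0=C3 v1=C4 (P8)
  R2 @ bar3.0: D3/D4 P8 -> C3/G3 P5 similar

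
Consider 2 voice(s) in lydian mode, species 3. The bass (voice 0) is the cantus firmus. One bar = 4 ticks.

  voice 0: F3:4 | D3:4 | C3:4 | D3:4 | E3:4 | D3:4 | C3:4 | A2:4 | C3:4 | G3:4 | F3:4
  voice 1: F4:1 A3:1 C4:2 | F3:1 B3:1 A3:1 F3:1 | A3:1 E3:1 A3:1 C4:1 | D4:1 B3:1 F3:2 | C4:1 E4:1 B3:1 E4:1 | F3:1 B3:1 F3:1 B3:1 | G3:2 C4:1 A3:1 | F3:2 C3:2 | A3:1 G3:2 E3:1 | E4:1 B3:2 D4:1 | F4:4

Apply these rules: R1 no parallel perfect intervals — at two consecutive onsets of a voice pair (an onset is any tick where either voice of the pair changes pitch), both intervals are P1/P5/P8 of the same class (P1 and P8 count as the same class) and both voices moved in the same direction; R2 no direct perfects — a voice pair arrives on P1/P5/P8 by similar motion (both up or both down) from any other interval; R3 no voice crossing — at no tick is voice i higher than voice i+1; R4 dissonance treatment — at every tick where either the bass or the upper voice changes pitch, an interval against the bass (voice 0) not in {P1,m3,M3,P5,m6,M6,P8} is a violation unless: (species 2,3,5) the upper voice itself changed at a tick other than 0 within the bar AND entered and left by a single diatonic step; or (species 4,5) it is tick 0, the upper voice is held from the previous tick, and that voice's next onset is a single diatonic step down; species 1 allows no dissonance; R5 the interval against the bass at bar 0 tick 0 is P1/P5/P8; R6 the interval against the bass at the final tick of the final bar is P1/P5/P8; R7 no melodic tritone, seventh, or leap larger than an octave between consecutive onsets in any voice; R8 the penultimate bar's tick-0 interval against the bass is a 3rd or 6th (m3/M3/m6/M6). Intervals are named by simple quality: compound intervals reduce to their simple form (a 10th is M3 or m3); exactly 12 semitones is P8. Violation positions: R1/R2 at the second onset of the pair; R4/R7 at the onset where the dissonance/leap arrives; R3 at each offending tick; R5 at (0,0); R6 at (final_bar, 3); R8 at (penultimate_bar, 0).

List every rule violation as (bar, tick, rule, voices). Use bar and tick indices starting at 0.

bar 0: v0=F3 v1=F4 downbeat P8
bar 1: v0=D3 v1=F3 downbeat m3
bar 2: v0=C3 v1=A3 downbeat M6
bar 3: v0=D3 v1=D4 downbeat P8
bar 4: v0=E3 v1=C4 downbeat m6
bar 5: v0=D3 v1=F3 downbeat m3
bar 6: v0=C3 v1=G3 downbeat P5
bar 7: v0=A2 v1=F3 downbeat m6
bar 8: v0=C3 v1=A3 downbeat M6
bar 9: v0=G3 v1=E4 downbeat M6
bar 10: v0=F3 v1=F4 downbeat P8
  -> R7 @ bar 1 tick 1 v(1,): F3->B3 leap 6st
  -> R1 @ bar 3 tick 0 v(0, 1): C3/C4 P8 -> D3/D4 P8 similar
  -> R7 @ bar 3 tick 2 v(1,): B3->F3 leap 6st
  -> R7 @ bar 5 tick 0 v(1,): E4->F3 leap 11st
  -> R7 @ bar 5 tick 1 v(1,): F3->B3 leap 6st
  -> R7 @ bar 5 tick 2 v(1,): B3->F3 leap 6st
  -> R7 @ bar 5 tick 3 v(1,): F3->B3 leap 6st
  -> R2 @ bar 6 tick 0 v(0, 1): D3/B3 M6 -> C3/G3 P5 similar

(1, 1, R7, (1,))
(3, 0, R1, (0, 1))
(3, 2, R7, (1,))
(5, 0, R7, (1,))
(5, 1, R7, (1,))
(5, 2, R7, (1,))
(5, 3, R7, (1,))
(6, 0, R2, (0, 1))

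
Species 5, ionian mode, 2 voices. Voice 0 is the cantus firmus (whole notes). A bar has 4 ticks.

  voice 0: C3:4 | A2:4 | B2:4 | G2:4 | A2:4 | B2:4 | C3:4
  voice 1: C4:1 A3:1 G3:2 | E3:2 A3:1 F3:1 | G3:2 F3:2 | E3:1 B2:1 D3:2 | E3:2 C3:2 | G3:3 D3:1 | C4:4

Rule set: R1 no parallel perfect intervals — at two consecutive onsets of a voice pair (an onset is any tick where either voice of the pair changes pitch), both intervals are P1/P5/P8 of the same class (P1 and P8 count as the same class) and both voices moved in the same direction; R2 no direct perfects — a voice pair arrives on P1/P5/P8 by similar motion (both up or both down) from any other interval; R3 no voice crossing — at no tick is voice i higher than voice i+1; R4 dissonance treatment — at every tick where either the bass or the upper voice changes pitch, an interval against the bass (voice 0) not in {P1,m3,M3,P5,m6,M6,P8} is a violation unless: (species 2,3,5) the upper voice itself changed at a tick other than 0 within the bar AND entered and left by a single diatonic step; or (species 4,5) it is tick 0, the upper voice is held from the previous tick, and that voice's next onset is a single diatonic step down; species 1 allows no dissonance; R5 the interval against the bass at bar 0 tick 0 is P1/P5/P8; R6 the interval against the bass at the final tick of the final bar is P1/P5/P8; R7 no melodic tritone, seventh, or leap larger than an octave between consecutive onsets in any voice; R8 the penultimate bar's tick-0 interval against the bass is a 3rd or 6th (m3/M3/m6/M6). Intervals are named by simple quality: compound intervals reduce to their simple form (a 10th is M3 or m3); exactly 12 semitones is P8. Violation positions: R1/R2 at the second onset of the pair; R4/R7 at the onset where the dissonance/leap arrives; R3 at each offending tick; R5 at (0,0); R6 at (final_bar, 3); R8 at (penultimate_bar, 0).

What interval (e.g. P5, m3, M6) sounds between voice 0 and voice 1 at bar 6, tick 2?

voice 0=C3 voice 1=C4 -> P8

P8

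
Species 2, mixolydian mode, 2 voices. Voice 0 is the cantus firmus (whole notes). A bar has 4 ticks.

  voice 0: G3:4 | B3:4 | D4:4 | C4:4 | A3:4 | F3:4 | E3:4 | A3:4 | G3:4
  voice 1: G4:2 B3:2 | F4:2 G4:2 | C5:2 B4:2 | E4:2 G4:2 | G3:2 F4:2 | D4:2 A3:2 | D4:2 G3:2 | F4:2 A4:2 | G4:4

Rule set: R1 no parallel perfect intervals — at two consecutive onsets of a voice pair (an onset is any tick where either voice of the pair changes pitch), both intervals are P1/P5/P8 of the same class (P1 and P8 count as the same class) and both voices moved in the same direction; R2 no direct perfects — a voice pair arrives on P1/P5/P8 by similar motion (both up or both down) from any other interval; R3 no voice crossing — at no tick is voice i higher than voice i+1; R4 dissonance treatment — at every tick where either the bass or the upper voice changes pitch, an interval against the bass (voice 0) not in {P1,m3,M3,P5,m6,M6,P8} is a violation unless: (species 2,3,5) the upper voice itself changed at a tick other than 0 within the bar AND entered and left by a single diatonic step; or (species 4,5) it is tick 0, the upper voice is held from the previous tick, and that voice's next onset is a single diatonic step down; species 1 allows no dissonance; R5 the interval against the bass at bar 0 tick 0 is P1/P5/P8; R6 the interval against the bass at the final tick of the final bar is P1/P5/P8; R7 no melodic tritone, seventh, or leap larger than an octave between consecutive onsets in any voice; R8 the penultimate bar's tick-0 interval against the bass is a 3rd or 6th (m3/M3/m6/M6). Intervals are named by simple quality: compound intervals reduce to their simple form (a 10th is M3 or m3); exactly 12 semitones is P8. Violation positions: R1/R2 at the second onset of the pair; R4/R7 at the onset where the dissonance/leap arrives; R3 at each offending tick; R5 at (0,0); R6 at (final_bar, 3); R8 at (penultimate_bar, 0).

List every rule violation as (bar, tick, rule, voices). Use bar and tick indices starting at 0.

(1, 0, R4, (0, 1))
(1, 0, R7, (1,))
(2, 0, R4, (0, 1))
(4, 0, R3, (0, 1))
(4, 0, R4, (0, 1))
(4, 1, R3, (0, 1))
(4, 2, R7, (1,))
(6, 0, R4, (0, 1))
(7, 0, R7, (1,))
(8, 0, R1, (0, 1))

bar 0: v0=G3 v1=G4 downbeat P8
bar 1: v0=B3 v1=F4 downbeat TT
bar 2: v0=D4 v1=C5 downbeat m7
bar 3: v0=C4 v1=E4 downbeat M3
bar 4: v0=A3 v1=G3 downbeat M2
bar 5: v0=F3 v1=D4 downbeat M6
bar 6: v0=E3 v1=D4 downbeat m7
bar 7: v0=A3 v1=F4 downbeat m6
bar 8: v0=G3 v1=G4 downbeat P8
  -> R4 @ bar 1 tick 0 v(0, 1): B3/F4 TT untreated
  -> R7 @ bar 1 tick 0 v(1,): B3->F4 leap 6st
  -> R4 @ bar 2 tick 0 v(0, 1): D4/C5 m7 untreated
  -> R3 @ bar 4 tick 0 v(0, 1): A3 above G3
  -> R4 @ bar 4 tick 0 v(0, 1): A3/G3 M2 untreated
  -> R3 @ bar 4 tick 1 v(0, 1): A3 above G3
  -> R7 @ bar 4 tick 2 v(1,): G3->F4 leap 10st
  -> R4 @ bar 6 tick 0 v(0, 1): E3/D4 m7 untreated
  -> R7 @ bar 7 tick 0 v(1,): G3->F4 leap 10st
  -> R1 @ bar 8 tick 0 v(0, 1): A3/A4 P8 -> G3/G4 P8 similar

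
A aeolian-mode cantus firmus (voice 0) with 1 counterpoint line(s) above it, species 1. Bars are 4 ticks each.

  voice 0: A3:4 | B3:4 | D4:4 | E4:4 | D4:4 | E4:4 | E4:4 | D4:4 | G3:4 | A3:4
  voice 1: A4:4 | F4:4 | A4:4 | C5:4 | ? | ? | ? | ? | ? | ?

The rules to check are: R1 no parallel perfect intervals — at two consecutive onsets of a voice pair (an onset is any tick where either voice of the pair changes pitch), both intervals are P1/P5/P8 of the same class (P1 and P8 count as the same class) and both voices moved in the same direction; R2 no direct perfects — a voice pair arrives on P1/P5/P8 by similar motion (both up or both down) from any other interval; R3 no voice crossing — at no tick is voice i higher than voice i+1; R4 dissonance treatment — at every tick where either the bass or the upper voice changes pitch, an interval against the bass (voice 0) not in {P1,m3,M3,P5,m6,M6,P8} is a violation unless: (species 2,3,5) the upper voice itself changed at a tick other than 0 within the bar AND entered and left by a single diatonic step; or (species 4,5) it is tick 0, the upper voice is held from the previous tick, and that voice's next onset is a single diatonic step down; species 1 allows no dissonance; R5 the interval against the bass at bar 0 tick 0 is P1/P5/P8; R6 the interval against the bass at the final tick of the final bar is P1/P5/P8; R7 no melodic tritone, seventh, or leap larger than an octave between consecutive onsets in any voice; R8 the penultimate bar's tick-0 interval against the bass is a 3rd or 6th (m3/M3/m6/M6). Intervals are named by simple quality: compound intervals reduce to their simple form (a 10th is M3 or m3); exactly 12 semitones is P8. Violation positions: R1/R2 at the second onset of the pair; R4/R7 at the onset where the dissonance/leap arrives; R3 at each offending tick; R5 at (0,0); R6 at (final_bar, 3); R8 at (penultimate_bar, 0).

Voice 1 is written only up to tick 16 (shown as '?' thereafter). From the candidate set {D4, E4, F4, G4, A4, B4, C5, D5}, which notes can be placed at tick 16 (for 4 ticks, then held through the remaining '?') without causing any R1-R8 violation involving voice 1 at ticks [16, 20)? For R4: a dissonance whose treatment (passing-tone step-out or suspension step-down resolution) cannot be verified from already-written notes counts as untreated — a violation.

{B4, D5, F4}

D4: violates R2,R7
E4: violates R4
F4: legal
G4: violates R4
A4: violates R2
B4: legal
C5: violates R4
D5: legal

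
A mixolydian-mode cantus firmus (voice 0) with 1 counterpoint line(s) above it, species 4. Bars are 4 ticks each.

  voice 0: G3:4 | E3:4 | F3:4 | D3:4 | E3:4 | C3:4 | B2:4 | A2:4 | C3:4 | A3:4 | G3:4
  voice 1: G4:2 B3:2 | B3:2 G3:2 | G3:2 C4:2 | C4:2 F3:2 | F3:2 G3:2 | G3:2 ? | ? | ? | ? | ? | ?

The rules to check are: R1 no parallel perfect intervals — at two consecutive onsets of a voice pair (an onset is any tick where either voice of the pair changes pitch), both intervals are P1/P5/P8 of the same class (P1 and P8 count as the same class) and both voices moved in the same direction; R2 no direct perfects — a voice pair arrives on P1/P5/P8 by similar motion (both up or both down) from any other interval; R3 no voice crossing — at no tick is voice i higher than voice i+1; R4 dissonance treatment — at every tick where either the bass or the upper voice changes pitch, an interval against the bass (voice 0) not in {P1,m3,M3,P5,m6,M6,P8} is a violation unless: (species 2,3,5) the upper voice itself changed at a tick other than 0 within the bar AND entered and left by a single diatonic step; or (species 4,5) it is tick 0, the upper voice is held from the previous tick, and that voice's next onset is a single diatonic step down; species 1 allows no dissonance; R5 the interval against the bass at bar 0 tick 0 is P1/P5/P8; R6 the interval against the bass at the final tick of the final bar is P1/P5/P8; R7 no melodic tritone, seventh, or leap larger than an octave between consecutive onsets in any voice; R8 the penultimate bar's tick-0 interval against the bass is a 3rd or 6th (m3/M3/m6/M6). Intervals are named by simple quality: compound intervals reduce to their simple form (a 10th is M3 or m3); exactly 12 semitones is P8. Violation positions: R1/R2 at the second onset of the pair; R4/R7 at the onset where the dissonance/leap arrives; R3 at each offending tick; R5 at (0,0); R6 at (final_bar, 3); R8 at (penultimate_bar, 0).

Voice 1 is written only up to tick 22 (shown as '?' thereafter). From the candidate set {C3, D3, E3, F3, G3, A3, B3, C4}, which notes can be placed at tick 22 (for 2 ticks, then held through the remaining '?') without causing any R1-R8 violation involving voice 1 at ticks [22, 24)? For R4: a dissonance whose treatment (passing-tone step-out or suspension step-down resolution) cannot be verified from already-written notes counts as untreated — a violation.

{A3, C3, C4, E3, G3}

C3: legal
D3: violates R4
E3: legal
F3: violates R4
G3: legal
A3: legal
B3: violates R4
C4: legal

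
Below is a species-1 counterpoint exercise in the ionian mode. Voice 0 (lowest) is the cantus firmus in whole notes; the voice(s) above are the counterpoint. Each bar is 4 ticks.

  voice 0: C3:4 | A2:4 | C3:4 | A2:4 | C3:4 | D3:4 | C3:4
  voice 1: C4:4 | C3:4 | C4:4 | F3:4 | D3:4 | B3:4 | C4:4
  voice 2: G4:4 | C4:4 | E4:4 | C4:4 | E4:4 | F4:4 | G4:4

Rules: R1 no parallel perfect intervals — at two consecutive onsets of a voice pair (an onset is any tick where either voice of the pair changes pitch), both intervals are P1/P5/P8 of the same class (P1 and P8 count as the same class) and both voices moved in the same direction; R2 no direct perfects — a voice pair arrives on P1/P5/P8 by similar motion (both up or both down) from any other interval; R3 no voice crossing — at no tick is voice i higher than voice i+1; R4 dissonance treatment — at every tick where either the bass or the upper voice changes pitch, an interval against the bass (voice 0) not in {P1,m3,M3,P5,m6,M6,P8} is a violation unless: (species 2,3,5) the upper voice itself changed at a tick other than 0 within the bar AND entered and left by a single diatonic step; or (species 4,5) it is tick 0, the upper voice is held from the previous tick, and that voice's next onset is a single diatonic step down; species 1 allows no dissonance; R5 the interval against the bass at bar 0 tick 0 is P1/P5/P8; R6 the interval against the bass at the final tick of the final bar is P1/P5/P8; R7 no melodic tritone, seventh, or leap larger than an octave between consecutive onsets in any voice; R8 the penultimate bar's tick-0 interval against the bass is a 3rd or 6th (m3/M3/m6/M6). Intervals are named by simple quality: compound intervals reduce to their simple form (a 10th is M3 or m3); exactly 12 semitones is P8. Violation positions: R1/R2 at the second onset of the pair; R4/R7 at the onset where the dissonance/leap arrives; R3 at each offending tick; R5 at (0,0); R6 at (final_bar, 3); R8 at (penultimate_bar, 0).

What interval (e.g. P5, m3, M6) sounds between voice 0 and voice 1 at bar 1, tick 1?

voice 0=A2 voice 1=C3 -> m3

m3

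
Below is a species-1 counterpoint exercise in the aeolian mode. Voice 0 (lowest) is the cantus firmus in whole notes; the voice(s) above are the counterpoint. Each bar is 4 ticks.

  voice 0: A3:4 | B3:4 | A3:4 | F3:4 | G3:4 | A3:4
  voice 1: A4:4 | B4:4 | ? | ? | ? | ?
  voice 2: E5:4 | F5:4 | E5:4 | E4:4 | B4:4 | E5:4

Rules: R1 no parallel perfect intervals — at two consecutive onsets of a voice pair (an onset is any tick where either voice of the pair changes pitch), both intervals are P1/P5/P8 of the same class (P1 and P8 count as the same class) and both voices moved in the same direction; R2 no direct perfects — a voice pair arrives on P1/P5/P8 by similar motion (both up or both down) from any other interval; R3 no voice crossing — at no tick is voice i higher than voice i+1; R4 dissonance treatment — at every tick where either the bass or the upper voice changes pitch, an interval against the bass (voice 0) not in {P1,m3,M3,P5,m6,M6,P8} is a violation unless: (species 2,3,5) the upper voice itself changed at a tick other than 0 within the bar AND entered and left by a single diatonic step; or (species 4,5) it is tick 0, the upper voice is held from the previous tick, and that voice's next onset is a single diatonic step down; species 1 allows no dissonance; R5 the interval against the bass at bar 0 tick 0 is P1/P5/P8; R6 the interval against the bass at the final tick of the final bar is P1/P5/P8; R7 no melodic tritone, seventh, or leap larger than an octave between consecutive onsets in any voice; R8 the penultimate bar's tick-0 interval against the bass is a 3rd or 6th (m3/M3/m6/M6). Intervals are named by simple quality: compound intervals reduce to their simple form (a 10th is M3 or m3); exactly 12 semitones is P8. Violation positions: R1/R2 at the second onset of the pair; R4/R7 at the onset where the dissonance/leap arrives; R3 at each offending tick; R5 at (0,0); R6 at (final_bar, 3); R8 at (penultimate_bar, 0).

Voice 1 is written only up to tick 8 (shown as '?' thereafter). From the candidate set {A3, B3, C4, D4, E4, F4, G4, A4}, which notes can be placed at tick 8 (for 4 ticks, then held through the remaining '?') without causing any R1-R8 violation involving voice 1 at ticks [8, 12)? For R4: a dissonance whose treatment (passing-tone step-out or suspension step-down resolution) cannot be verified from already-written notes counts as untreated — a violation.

A3: violates R1,R2,R7
B3: violates R4
C4: violates R7
D4: violates R4
E4: violates R2
F4: violates R7
G4: violates R4
A4: violates R1,R2

{}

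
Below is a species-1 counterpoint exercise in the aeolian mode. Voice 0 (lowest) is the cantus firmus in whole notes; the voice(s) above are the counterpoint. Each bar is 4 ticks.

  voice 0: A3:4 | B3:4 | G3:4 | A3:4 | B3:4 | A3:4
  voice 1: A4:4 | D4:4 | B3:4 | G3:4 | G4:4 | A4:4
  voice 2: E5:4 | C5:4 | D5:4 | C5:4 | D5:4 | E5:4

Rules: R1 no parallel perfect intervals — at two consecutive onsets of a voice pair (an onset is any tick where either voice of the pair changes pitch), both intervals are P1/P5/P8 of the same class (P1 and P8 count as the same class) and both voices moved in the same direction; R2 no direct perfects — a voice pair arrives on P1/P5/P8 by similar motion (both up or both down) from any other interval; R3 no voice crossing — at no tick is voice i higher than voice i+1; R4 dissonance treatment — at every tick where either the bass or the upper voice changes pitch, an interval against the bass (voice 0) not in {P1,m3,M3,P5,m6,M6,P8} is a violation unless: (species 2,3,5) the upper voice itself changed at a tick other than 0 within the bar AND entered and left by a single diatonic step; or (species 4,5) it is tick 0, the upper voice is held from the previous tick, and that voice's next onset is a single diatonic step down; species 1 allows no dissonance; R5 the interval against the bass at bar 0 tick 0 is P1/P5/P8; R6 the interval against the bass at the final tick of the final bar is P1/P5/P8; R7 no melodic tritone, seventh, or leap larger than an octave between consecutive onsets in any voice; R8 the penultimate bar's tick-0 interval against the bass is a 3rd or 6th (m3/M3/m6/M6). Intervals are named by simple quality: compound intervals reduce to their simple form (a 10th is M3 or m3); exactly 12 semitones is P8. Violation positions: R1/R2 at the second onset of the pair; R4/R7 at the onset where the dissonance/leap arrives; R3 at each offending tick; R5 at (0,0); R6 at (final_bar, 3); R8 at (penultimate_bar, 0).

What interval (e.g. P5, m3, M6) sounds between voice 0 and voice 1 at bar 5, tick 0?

voice 0=A3 voice 1=A4 -> P8

P8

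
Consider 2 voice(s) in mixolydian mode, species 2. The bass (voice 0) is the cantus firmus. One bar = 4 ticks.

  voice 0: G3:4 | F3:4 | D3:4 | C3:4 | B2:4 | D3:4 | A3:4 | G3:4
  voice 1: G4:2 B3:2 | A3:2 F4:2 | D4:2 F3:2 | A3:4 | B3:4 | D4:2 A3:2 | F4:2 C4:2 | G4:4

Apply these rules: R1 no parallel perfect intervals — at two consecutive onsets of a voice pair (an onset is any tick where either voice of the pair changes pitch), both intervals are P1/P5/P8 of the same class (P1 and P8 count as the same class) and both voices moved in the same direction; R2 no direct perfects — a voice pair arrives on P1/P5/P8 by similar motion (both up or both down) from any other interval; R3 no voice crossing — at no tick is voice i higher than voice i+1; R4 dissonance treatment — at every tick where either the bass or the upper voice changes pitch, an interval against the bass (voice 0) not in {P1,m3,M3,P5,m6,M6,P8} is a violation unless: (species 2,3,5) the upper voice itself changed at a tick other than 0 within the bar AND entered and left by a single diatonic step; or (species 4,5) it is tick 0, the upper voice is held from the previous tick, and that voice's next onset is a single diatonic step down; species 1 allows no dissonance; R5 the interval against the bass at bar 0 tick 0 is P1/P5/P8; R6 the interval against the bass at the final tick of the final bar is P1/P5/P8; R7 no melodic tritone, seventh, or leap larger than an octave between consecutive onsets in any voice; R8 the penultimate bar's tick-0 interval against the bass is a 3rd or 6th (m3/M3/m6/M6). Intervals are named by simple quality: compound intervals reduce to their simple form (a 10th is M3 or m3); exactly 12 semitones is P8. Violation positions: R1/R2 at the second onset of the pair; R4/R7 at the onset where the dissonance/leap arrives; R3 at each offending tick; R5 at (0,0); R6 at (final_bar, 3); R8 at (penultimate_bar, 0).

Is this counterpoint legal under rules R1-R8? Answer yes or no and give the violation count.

No (2 violations)

bar 0: v0=G3 v1=G4 (P8)
bar 1: v0=F3 v1=A3 (M3)
bar 2: v0=D3 v1=D4 (P8)
bar 3: v0=C3 v1=A3 (M6)
bar 4: v0=B2 v1=B3 (P8)
bar 5: v0=D3 v1=D4 (P8)
bar 6: v0=A3 v1=F4 (m6)
bar 7: v0=G3 v1=G4 (P8)
  R1 @ bar2.0: F3/F4 P8 -> D3/D4 P8 similar
  R1 @ bar5.0: B2/B3 P8 -> D3/D4 P8 similar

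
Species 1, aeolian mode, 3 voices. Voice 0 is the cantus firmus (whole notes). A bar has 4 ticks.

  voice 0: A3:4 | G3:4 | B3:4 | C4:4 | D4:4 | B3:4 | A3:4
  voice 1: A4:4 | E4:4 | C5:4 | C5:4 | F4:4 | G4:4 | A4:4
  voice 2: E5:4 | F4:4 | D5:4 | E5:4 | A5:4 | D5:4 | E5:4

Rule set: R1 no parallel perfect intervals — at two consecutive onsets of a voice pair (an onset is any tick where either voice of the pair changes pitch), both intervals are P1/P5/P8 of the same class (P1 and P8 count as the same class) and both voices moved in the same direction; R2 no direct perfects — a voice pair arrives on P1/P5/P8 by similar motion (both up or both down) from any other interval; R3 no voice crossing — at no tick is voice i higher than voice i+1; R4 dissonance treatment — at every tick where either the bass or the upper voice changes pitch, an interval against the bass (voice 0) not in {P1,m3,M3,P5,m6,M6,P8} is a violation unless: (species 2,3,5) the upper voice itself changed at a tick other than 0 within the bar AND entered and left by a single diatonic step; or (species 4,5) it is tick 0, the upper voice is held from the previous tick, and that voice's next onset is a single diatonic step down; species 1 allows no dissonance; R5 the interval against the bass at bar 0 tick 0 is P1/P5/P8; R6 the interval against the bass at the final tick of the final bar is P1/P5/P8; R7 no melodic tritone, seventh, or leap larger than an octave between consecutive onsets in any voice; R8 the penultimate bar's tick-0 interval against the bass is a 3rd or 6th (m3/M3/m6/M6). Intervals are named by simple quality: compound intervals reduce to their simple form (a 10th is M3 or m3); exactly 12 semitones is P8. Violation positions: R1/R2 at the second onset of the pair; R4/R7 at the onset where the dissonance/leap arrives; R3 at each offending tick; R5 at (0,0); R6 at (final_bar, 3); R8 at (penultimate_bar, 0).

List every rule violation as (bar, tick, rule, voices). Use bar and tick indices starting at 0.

(1, 0, R4, (0, 2))
(1, 0, R7, (2,))
(2, 0, R4, (0, 1))
(4, 0, R2, (0, 2))
(6, 0, R1, (1, 2))

bar 0: v0=A3 v1=A4 v2=E5 downbeat P5
bar 1: v0=G3 v1=E4 v2=F4 downbeat m7
bar 2: v0=B3 v1=C5 v2=D5 downbeat m3
bar 3: v0=C4 v1=C5 v2=E5 downbeat M3
bar 4: v0=D4 v1=F4 v2=A5 downbeat P5
bar 5: v0=B3 v1=G4 v2=D5 downbeat m3
bar 6: v0=A3 v1=A4 v2=E5 downbeat P5
  -> R4 @ bar 1 tick 0 v(0, 2): G3/F4 m7 untreated
  -> R7 @ bar 1 tick 0 v(2,): E5->F4 leap 11st
  -> R4 @ bar 2 tick 0 v(0, 1): B3/C5 m2 untreated
  -> R2 @ bar 4 tick 0 v(0, 2): C4/E5 M3 -> D4/A5 P5 similar
  -> R1 @ bar 6 tick 0 v(1, 2): G4/D5 P5 -> A4/E5 P5 similar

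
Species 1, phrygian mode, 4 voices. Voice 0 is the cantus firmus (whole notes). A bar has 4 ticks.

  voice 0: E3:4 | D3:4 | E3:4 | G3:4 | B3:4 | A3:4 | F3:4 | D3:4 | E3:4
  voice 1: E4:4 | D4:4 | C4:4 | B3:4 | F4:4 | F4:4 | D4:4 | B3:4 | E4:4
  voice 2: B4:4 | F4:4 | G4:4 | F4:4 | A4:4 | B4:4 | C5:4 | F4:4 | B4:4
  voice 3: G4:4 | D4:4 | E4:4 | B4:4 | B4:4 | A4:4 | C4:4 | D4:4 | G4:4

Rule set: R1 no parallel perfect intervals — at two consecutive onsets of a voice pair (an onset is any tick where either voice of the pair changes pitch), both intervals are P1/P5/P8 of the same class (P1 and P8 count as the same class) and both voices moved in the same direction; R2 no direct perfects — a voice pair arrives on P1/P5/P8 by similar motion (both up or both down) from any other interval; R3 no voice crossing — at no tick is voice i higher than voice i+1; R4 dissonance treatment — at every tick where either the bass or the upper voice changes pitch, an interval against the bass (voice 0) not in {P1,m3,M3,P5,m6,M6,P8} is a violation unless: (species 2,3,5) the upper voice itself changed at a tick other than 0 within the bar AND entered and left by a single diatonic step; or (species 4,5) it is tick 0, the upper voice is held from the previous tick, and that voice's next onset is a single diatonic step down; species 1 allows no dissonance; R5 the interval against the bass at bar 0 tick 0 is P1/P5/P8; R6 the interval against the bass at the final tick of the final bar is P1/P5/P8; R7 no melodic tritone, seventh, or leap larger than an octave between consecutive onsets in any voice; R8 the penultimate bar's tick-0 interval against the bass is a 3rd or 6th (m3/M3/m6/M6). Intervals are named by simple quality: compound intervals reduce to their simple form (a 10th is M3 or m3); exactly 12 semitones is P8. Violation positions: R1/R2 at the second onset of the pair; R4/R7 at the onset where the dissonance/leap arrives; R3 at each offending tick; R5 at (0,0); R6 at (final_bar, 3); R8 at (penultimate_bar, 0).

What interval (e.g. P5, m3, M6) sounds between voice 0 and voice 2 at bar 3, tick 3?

voice 0=G3 voice 2=F4 -> m7

m7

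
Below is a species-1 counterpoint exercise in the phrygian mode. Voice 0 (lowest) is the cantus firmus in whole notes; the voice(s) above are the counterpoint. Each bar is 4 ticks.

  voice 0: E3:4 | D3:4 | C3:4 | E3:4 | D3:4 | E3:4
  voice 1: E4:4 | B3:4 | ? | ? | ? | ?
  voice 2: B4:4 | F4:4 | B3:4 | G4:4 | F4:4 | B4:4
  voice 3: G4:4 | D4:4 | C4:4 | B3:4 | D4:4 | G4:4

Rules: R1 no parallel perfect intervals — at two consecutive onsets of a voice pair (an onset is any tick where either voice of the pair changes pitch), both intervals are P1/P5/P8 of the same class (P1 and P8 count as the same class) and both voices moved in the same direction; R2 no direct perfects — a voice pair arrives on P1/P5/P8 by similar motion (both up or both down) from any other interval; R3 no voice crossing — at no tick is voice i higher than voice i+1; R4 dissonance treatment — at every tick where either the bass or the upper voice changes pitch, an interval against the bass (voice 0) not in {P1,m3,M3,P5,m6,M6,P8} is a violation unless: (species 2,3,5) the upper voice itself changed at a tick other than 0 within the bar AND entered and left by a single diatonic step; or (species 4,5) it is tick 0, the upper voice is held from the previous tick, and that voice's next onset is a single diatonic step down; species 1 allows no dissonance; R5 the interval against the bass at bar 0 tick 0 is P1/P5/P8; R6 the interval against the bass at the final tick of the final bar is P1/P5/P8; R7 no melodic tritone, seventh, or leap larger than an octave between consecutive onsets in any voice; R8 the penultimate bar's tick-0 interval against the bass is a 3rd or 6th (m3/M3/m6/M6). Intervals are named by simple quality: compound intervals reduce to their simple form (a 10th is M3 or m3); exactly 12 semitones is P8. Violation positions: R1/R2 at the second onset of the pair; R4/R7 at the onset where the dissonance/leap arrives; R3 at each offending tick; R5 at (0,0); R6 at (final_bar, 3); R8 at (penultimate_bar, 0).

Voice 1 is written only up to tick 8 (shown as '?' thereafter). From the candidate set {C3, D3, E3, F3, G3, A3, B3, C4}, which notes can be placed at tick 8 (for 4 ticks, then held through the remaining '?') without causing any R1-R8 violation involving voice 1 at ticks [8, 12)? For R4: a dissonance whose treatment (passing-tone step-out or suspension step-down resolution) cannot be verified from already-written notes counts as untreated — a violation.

C3: violates R2,R7
D3: violates R4
E3: violates R2
F3: violates R2,R4,R7
G3: violates R2
A3: legal
B3: violates R4
C4: violates R3

{A3}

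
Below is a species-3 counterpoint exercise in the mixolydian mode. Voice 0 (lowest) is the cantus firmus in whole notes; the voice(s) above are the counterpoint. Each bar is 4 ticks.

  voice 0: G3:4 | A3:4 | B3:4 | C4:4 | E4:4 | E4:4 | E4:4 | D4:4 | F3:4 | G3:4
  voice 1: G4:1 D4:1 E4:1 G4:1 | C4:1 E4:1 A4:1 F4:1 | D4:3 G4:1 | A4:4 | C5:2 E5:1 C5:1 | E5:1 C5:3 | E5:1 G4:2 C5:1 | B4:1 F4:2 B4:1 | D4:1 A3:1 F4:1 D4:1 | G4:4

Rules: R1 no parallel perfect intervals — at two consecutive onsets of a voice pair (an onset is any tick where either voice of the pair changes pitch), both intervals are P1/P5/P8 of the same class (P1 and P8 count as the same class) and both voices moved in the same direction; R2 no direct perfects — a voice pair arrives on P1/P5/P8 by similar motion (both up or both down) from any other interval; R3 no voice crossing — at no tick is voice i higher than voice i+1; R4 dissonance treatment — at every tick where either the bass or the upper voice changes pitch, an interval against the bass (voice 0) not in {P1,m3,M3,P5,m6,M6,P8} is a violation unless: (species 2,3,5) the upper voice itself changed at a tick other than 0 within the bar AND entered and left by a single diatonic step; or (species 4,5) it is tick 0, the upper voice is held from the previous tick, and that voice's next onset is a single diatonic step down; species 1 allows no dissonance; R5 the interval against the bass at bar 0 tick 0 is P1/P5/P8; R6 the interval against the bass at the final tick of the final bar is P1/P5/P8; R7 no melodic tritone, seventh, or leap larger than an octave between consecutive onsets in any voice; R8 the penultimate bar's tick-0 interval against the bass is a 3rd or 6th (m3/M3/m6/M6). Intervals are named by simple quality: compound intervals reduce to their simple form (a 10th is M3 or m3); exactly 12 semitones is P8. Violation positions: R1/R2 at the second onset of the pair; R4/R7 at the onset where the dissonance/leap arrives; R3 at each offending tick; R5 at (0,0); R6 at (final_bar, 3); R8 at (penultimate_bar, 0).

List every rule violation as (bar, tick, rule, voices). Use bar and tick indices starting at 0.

(7, 1, R7, (1,))
(7, 3, R7, (1,))
(9, 0, R2, (0, 1))

bar 0: v0=G3 v1=G4 downbeat P8
bar 1: v0=A3 v1=C4 downbeat m3
bar 2: v0=B3 v1=D4 downbeat m3
bar 3: v0=C4 v1=A4 downbeat M6
bar 4: v0=E4 v1=C5 downbeat m6
bar 5: v0=E4 v1=E5 downbeat P8
bar 6: v0=E4 v1=E5 downbeat P8
bar 7: v0=D4 v1=B4 downbeat M6
bar 8: v0=F3 v1=D4 downbeat M6
bar 9: v0=G3 v1=G4 downbeat P8
  -> R7 @ bar 7 tick 1 v(1,): B4->F4 leap 6st
  -> R7 @ bar 7 tick 3 v(1,): F4->B4 leap 6st
  -> R2 @ bar 9 tick 0 v(0, 1): F3/D4 M6 -> G3/G4 P8 similar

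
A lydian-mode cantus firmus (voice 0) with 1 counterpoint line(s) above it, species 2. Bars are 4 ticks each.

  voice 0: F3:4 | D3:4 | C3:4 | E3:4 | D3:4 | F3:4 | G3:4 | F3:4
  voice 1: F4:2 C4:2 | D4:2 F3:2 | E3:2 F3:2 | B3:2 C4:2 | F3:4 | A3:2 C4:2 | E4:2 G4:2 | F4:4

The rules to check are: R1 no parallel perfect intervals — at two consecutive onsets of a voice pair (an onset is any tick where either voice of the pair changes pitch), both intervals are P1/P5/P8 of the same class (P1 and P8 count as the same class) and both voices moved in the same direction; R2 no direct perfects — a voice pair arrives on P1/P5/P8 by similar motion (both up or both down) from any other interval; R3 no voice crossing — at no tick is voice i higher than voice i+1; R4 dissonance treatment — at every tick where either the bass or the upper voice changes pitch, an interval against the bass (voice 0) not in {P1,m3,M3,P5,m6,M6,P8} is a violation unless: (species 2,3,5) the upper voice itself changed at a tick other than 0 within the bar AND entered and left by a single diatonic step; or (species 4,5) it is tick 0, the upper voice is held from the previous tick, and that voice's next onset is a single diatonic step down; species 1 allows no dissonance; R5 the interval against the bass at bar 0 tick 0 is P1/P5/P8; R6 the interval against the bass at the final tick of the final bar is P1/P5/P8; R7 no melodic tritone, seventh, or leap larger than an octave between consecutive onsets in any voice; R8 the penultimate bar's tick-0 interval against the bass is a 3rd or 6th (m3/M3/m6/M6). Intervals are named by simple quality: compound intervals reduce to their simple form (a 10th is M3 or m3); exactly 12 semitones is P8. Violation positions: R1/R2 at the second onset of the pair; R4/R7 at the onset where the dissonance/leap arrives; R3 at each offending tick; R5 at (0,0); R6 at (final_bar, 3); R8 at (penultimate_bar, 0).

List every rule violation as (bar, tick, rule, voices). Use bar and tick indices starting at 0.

bar 0: v0=F3 v1=F4 downbeat P8
bar 1: v0=D3 v1=D4 downbeat P8
bar 2: v0=C3 v1=E3 downbeat M3
bar 3: v0=E3 v1=B3 downbeat P5
bar 4: v0=D3 v1=F3 downbeat m3
bar 5: v0=F3 v1=A3 downbeat M3
bar 6: v0=G3 v1=E4 downbeat M6
bar 7: v0=F3 v1=F4 downbeat P8
  -> R4 @ bar 2 tick 2 v(0, 1): C3/F3 P4 untreated
  -> R2 @ bar 3 tick 0 v(0, 1): C3/F3 P4 -> E3/B3 P5 similar
  -> R7 @ bar 3 tick 0 v(1,): F3->B3 leap 6st
  -> R1 @ bar 7 tick 0 v(0, 1): G3/G4 P8 -> F3/F4 P8 similar

(2, 2, R4, (0, 1))
(3, 0, R2, (0, 1))
(3, 0, R7, (1,))
(7, 0, R1, (0, 1))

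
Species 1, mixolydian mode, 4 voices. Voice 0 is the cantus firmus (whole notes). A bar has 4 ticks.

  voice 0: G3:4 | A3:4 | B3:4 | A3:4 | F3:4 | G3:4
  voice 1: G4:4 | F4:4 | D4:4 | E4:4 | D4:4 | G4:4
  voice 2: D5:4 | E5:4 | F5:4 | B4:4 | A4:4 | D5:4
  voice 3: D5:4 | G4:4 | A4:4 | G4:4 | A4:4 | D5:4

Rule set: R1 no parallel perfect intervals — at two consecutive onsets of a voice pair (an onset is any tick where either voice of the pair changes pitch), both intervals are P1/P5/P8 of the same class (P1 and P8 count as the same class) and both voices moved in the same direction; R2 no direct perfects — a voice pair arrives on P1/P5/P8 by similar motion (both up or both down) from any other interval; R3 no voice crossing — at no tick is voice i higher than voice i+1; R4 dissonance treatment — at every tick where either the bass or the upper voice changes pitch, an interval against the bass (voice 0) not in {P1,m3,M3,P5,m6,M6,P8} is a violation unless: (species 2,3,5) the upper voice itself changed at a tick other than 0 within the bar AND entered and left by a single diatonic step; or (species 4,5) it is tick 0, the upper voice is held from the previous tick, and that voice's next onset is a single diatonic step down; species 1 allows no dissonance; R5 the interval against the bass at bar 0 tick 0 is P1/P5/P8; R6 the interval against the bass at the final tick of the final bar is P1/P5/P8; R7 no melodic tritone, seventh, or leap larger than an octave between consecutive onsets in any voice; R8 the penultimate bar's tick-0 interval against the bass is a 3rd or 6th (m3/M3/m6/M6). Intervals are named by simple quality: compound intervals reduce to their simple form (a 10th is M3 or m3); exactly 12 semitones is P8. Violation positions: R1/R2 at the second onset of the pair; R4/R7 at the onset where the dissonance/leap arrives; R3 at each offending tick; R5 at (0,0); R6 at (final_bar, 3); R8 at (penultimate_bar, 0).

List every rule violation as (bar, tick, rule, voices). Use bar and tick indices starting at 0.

(1, 0, R1, (0, 2))
(1, 0, R3, (2, 3))
(1, 0, R4, (0, 3))
(1, 1, R3, (2, 3))
(1, 2, R3, (2, 3))
(1, 3, R3, (2, 3))
(2, 0, R3, (2, 3))
(2, 0, R4, (0, 2))
(2, 0, R4, (0, 3))
(2, 1, R3, (2, 3))
(2, 2, R3, (2, 3))
(2, 3, R3, (2, 3))
(3, 0, R3, (2, 3))
(3, 0, R4, (0, 2))
(3, 0, R4, (0, 3))
(3, 0, R7, (2,))
(3, 1, R3, (2, 3))
(3, 2, R3, (2, 3))
(3, 3, R3, (2, 3))
(4, 0, R1, (1, 2))
(5, 0, R1, (1, 2))
(5, 0, R1, (1, 3))
(5, 0, R1, (2, 3))
(5, 0, R2, (0, 1))
(5, 0, R2, (0, 2))
(5, 0, R2, (0, 3))

bar 0: v0=G3 v1=G4 v2=D5 v3=D5 downbeat P5
bar 1: v0=A3 v1=F4 v2=E5 v3=G4 downbeat m7
bar 2: v0=B3 v1=D4 v2=F5 v3=A4 downbeat m7
bar 3: v0=A3 v1=E4 v2=B4 v3=G4 downbeat m7
bar 4: v0=F3 v1=D4 v2=A4 v3=A4 downbeat M3
bar 5: v0=G3 v1=G4 v2=D5 v3=D5 downbeat P5
  -> R1 @ bar 1 tick 0 v(0, 2): G3/D5 P5 -> A3/E5 P5 similar
  -> R3 @ bar 1 tick 0 v(2, 3): E5 above G4
  -> R4 @ bar 1 tick 0 v(0, 3): A3/G4 m7 untreated
  -> R3 @ bar 1 tick 1 v(2, 3): E5 above G4
  -> R3 @ bar 1 tick 2 v(2, 3): E5 above G4
  -> R3 @ bar 1 tick 3 v(2, 3): E5 above G4
  -> R3 @ bar 2 tick 0 v(2, 3): F5 above A4
  -> R4 @ bar 2 tick 0 v(0, 2): B3/F5 TT untreated
  -> R4 @ bar 2 tick 0 v(0, 3): B3/A4 m7 untreated
  -> R3 @ bar 2 tick 1 v(2, 3): F5 above A4
  -> R3 @ bar 2 tick 2 v(2, 3): F5 above A4
  -> R3 @ bar 2 tick 3 v(2, 3): F5 above A4
  -> R3 @ bar 3 tick 0 v(2, 3): B4 above G4
  -> R4 @ bar 3 tick 0 v(0, 2): A3/B4 M2 untreated
  -> R4 @ bar 3 tick 0 v(0, 3): A3/G4 m7 untreated
  -> R7 @ bar 3 tick 0 v(2,): F5->B4 leap 6st
  -> R3 @ bar 3 tick 1 v(2, 3): B4 above G4
  -> R3 @ bar 3 tick 2 v(2, 3): B4 above G4
  -> R3 @ bar 3 tick 3 v(2, 3): B4 above G4
  -> R1 @ bar 4 tick 0 v(1, 2): E4/B4 P5 -> D4/A4 P5 similar
  -> R1 @ bar 5 tick 0 v(1, 2): D4/A4 P5 -> G4/D5 P5 similar
  -> R1 @ bar 5 tick 0 v(1, 3): D4/A4 P5 -> G4/D5 P5 similar
  -> R1 @ bar 5 tick 0 v(2, 3): A4/A4 P1 -> D5/D5 P1 similar
  -> R2 @ bar 5 tick 0 v(0, 1): F3/D4 M6 -> G3/G4 P8 similar
  -> R2 @ bar 5 tick 0 v(0, 2): F3/A4 M3 -> G3/D5 P5 similar
  -> R2 @ bar 5 tick 0 v(0, 3): F3/A4 M3 -> G3/D5 P5 similar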